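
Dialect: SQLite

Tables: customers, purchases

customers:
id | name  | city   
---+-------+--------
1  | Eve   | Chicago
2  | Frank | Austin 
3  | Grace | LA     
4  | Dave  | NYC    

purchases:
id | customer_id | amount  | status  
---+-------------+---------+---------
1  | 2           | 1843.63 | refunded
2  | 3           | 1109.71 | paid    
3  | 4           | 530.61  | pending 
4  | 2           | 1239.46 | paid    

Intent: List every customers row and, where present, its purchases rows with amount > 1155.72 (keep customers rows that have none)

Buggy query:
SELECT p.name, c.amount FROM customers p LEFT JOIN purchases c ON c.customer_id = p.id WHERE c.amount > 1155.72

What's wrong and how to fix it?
Bug: A WHERE condition on the right-hand table after LEFT JOIN drops unmatched parents

Fix: Move the right-table condition into the ON clause so unmatched parents are kept

Corrected query:
SELECT p.name, c.amount FROM customers p LEFT JOIN purchases c ON c.customer_id = p.id AND c.amount > 1155.72

Result:
name  | amount 
------+--------
Eve   | NULL   
Frank | 1239.46
Frank | 1843.63
Grace | NULL   
Dave  | NULL   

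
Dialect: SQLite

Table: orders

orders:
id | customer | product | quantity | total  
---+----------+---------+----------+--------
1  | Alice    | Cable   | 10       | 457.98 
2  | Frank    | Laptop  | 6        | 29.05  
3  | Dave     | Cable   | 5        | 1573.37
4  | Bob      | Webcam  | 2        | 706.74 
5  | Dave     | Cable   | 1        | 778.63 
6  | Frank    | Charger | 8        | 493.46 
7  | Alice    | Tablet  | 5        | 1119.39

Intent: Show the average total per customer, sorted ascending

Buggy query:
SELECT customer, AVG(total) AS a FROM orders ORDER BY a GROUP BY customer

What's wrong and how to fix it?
Bug: ORDER BY appears before GROUP BY; SQL clause order requires GROUP BY first

Fix: Move ORDER BY to the end, after GROUP BY

Corrected query:
SELECT customer, AVG(total) AS a FROM orders GROUP BY customer ORDER BY a

Result:
customer | a      
---------+--------
Frank    | 261.255
Bob      | 706.74 
Alice    | 788.685
Dave     | 1176   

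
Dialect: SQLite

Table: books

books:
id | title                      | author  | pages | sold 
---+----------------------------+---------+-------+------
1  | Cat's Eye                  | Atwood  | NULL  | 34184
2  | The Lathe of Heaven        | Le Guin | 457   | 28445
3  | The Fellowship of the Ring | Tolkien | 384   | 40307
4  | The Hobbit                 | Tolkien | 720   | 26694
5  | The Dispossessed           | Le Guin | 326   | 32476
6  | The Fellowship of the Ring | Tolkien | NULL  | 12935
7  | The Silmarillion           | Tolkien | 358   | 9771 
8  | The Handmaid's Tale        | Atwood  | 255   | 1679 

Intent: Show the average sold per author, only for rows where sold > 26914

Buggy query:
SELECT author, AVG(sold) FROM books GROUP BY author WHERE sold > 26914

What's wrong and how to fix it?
Bug: Row-level WHERE must come before GROUP BY in the clause order

Fix: Move the WHERE clause before GROUP BY

Corrected query:
SELECT author, AVG(sold) FROM books WHERE sold > 26914 GROUP BY author

Result:
author  | AVG(sold)
--------+----------
Atwood  | 34184    
Le Guin | 30460.5  
Tolkien | 40307    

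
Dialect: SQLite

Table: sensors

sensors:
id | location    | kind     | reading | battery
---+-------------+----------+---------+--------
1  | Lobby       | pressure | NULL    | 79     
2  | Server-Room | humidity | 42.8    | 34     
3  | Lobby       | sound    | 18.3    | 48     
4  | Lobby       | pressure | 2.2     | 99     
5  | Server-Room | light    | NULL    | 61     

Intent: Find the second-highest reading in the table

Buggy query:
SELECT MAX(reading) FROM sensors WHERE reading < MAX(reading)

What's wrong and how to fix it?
Bug: The inner MAX is an aggregate inside WHERE, which is not allowed

Fix: Compute the overall MAX in a subquery, then take MAX of rows below it

Corrected query:
SELECT MAX(reading) FROM sensors WHERE reading < (SELECT MAX(reading) FROM sensors)

Result:
MAX(reading)
------------
18.3        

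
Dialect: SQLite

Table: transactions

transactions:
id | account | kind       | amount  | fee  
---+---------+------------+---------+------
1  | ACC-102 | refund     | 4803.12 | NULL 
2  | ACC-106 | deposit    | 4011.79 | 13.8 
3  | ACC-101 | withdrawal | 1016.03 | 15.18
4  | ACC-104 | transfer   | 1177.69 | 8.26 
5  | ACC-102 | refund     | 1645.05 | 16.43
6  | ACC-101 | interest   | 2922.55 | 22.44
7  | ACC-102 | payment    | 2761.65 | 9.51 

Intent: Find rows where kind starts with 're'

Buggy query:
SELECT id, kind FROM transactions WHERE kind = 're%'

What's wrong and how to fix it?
Bug: Wildcards only work with LIKE; '=' treats '%' as a literal character

Fix: Use LIKE for wildcard pattern matching

Corrected query:
SELECT id, kind FROM transactions WHERE kind LIKE 're%'

Result:
id | kind  
---+-------
1  | refund
5  | refund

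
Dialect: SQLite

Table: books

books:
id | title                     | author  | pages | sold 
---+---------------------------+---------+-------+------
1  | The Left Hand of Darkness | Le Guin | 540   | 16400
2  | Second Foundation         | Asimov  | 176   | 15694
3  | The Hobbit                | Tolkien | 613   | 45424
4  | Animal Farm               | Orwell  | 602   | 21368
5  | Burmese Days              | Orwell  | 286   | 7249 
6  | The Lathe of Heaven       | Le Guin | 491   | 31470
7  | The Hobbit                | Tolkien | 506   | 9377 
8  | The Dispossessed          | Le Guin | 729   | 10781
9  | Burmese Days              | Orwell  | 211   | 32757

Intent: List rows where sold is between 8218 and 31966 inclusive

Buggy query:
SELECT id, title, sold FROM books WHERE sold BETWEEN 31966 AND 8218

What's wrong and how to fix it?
Bug: The bounds are reversed; BETWEEN a AND b requires a <= b to match anything

Fix: Swap the bounds so the smaller value comes first

Corrected query:
SELECT id, title, sold FROM books WHERE sold BETWEEN 8218 AND 31966

Result:
id | title                     | sold 
---+---------------------------+------
1  | The Left Hand of Darkness | 16400
2  | Second Foundation         | 15694
4  | Animal Farm               | 21368
6  | The Lathe of Heaven       | 31470
7  | The Hobbit                | 9377 
8  | The Dispossessed          | 10781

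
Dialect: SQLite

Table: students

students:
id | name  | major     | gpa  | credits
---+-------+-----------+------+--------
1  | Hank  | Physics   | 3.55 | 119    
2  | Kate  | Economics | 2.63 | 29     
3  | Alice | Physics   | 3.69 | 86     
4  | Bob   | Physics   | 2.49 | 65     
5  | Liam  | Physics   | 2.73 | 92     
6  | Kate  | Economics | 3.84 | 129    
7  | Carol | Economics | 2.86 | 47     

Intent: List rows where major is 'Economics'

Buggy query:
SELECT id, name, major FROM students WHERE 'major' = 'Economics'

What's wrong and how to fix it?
Bug: Single quotes denote string literals in SQL; the column name is being compared as a constant string

Fix: Remove the quotes around the column name (or use double quotes for an identifier)

Corrected query:
SELECT id, name, major FROM students WHERE major = 'Economics'

Result:
id | name  | major    
---+-------+----------
2  | Kate  | Economics
6  | Kate  | Economics
7  | Carol | Economics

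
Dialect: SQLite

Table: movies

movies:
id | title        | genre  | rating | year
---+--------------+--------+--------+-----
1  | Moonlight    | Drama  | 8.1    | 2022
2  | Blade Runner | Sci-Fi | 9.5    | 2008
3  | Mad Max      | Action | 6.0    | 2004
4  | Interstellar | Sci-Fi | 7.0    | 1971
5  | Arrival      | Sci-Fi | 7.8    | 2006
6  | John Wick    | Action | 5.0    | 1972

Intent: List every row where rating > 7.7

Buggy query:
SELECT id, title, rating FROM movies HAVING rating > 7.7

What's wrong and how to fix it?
Bug: HAVING filters the output of aggregation, but this query has no GROUP BY and no aggregate functions, so SQLite rejects it (HAVING clause on a non-aggregate query); the condition here is per row

Fix: Replace HAVING with WHERE since the condition applies to individual rows

Corrected query:
SELECT id, title, rating FROM movies WHERE rating > 7.7

Result:
id | title        | rating
---+--------------+-------
1  | Moonlight    | 8.1   
2  | Blade Runner | 9.5   
5  | Arrival      | 7.8   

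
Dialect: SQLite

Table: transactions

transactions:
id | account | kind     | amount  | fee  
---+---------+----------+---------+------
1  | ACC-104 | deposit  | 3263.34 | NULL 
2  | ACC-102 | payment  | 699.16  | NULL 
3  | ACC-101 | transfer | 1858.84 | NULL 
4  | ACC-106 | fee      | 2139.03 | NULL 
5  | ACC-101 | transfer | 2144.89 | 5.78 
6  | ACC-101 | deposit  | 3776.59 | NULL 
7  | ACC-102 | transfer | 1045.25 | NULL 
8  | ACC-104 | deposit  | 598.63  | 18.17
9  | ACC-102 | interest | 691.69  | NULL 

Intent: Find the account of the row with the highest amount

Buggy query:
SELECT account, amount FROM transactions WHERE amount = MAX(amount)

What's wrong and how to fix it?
Bug: WHERE is evaluated per row; an aggregate over the whole table isn't defined there

Fix: Wrap MAX in a scalar subquery so WHERE compares against a single value

Corrected query:
SELECT account, amount FROM transactions WHERE amount = (SELECT MAX(amount) FROM transactions)

Result:
account | amount 
--------+--------
ACC-101 | 3776.59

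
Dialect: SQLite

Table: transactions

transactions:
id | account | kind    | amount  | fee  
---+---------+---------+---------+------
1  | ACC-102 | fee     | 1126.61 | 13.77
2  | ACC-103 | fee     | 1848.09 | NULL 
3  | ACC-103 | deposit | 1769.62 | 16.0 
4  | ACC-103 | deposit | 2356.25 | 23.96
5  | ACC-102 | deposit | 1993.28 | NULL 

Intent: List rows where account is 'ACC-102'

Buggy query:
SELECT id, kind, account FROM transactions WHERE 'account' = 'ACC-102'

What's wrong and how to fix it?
Bug: 'account' in single quotes is a string literal, not the column; the comparison is literal-vs-literal and never true

Fix: Reference the column as account without single quotes

Corrected query:
SELECT id, kind, account FROM transactions WHERE account = 'ACC-102'

Result:
id | kind    | account
---+---------+--------
1  | fee     | ACC-102
5  | deposit | ACC-102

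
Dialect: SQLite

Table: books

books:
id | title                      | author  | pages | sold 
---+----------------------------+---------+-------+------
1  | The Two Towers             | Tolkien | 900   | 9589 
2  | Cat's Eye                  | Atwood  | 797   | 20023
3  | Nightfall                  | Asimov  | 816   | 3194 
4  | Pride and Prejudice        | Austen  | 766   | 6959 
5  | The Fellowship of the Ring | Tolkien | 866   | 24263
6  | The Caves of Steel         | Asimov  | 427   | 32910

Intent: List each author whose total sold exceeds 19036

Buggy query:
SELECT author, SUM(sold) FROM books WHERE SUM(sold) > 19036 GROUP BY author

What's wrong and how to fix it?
Bug: WHERE runs before GROUP BY, so aggregates aren't available there

Fix: Use HAVING (which filters groups after aggregation) instead of WHERE

Corrected query:
SELECT author, SUM(sold) FROM books GROUP BY author HAVING SUM(sold) > 19036

Result:
author  | SUM(sold)
--------+----------
Asimov  | 36104    
Atwood  | 20023    
Tolkien | 33852    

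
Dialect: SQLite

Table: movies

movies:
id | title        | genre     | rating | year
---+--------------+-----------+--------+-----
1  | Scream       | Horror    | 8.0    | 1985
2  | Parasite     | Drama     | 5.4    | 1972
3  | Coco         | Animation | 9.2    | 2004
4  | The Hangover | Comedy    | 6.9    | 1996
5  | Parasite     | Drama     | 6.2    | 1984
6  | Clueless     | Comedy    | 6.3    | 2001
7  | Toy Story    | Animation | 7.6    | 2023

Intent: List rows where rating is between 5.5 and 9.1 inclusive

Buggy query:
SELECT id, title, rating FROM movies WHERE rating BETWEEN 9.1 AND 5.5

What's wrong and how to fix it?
Bug: The bounds are reversed; BETWEEN a AND b requires a <= b to match anything

Fix: Swap the bounds so the smaller value comes first

Corrected query:
SELECT id, title, rating FROM movies WHERE rating BETWEEN 5.5 AND 9.1

Result:
id | title        | rating
---+--------------+-------
1  | Scream       | 8     
4  | The Hangover | 6.9   
5  | Parasite     | 6.2   
6  | Clueless     | 6.3   
7  | Toy Story    | 7.6   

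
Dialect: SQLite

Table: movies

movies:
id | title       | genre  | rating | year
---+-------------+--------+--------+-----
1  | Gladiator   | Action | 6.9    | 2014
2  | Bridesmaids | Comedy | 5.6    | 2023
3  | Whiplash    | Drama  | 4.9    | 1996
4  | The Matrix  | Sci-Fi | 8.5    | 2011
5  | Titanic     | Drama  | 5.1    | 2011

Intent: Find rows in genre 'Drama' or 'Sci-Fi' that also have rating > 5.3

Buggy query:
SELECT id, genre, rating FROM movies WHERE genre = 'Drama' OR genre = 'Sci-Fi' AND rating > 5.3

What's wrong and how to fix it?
Bug: AND binds tighter than OR, so this parses as genre = 'Drama' OR (genre = 'Sci-Fi' AND rating > 5.3)

Fix: Group the OR with parentheses (or use IN), then AND the threshold

Corrected query:
SELECT id, genre, rating FROM movies WHERE (genre = 'Drama' OR genre = 'Sci-Fi') AND rating > 5.3

Result:
id | genre  | rating
---+--------+-------
4  | Sci-Fi | 8.5   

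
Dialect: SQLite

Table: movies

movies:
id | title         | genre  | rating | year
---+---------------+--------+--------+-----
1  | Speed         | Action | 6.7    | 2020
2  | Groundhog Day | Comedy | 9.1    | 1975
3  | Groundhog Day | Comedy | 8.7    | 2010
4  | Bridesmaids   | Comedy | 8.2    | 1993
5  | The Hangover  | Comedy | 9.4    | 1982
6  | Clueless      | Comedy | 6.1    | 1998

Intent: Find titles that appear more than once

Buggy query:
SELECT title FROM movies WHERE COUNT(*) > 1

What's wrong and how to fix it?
Bug: COUNT(*) is an aggregate and cannot be used in WHERE

Fix: Group first, then use HAVING for the count condition

Corrected query:
SELECT title FROM movies GROUP BY title HAVING COUNT(*) > 1

Result:
title        
-------------
Groundhog Day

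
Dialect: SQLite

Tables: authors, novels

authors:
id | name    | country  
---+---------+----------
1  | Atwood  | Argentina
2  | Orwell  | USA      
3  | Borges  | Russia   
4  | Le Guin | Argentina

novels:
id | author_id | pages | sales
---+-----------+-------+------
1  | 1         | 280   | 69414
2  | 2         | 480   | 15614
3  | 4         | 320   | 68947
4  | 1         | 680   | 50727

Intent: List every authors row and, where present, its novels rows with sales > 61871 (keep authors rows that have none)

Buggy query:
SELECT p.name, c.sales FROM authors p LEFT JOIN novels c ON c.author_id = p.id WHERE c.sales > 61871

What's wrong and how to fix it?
Bug: Filtering c.sales in WHERE discards the NULL rows produced by LEFT JOIN, turning it into an inner join

Fix: Put 'c.sales > 61871' in the JOIN's ON clause instead of WHERE

Corrected query:
SELECT p.name, c.sales FROM authors p LEFT JOIN novels c ON c.author_id = p.id AND c.sales > 61871

Result:
name    | sales
--------+------
Atwood  | 69414
Orwell  | NULL 
Borges  | NULL 
Le Guin | 68947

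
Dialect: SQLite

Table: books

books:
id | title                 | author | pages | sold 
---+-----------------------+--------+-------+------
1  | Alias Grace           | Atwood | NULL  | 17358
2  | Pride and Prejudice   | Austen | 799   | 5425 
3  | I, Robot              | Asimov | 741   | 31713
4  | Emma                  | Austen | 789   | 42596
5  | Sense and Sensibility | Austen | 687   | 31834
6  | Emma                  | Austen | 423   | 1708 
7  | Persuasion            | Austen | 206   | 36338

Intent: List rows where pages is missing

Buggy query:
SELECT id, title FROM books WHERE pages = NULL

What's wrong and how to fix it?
Bug: '= NULL' is always unknown in SQL three-valued logic, so no rows match

Fix: Replace '= NULL' with 'IS NULL'

Corrected query:
SELECT id, title FROM books WHERE pages IS NULL

Result:
id | title      
---+------------
1  | Alias Grace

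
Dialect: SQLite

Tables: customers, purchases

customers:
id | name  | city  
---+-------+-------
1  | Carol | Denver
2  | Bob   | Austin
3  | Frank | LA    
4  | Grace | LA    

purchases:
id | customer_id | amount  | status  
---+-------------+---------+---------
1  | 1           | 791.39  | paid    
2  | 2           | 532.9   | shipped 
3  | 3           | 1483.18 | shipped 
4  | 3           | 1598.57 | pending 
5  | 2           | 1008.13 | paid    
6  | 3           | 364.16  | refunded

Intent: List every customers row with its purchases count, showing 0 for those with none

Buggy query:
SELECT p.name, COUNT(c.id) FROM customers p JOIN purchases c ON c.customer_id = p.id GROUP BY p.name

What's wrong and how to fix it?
Bug: An inner join excludes parents with zero children

Fix: Use LEFT JOIN so parents without children still appear (COUNT(c.id) gives 0)

Corrected query:
SELECT p.name, COUNT(c.id) FROM customers p LEFT JOIN purchases c ON c.customer_id = p.id GROUP BY p.name

Result:
name  | COUNT(c.id)
------+------------
Bob   | 2          
Carol | 1          
Frank | 3          
Grace | 0          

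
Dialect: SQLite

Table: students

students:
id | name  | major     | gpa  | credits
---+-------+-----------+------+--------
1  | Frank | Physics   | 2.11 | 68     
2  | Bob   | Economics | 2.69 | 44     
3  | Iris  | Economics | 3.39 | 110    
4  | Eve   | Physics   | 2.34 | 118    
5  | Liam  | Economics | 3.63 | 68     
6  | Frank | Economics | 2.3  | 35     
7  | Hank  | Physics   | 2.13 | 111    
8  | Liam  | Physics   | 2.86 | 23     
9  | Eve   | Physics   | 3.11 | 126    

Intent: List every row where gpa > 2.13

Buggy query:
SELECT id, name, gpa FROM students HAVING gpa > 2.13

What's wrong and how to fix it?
Bug: This is a non-aggregate query (no GROUP BY, no aggregates), so in SQLite the HAVING clause is invalid here; a row-level condition belongs in WHERE

Fix: Replace HAVING with WHERE since the condition applies to individual rows

Corrected query:
SELECT id, name, gpa FROM students WHERE gpa > 2.13

Result:
id | name  | gpa 
---+-------+-----
2  | Bob   | 2.69
3  | Iris  | 3.39
4  | Eve   | 2.34
5  | Liam  | 3.63
6  | Frank | 2.3 
8  | Liam  | 2.86
9  | Eve   | 3.11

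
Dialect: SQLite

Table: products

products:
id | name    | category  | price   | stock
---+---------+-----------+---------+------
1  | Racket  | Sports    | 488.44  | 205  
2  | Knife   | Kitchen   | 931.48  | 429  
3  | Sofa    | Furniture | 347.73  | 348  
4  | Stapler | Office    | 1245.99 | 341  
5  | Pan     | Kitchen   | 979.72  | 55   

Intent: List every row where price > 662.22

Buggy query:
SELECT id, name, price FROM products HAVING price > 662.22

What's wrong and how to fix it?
Bug: This is a non-aggregate query (no GROUP BY, no aggregates), so in SQLite the HAVING clause is invalid here; a row-level condition belongs in WHERE

Fix: Replace HAVING with WHERE since the condition applies to individual rows

Corrected query:
SELECT id, name, price FROM products WHERE price > 662.22

Result:
id | name    | price  
---+---------+--------
2  | Knife   | 931.48 
4  | Stapler | 1245.99
5  | Pan     | 979.72 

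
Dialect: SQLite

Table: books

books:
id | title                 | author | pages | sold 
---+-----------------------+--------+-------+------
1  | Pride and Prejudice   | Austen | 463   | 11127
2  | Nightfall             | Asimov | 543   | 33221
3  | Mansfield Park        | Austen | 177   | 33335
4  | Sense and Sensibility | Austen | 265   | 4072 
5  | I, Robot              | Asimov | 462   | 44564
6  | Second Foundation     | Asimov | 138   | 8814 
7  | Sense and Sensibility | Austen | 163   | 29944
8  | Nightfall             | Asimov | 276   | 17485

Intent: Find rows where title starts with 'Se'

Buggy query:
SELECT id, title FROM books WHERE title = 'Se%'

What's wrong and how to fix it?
Bug: '=' compares the literal string including the % character; pattern matching needs LIKE

Fix: Replace '=' with LIKE so 'Se%' is treated as a pattern

Corrected query:
SELECT id, title FROM books WHERE title LIKE 'Se%'

Result:
id | title                
---+----------------------
4  | Sense and Sensibility
6  | Second Foundation    
7  | Sense and Sensibility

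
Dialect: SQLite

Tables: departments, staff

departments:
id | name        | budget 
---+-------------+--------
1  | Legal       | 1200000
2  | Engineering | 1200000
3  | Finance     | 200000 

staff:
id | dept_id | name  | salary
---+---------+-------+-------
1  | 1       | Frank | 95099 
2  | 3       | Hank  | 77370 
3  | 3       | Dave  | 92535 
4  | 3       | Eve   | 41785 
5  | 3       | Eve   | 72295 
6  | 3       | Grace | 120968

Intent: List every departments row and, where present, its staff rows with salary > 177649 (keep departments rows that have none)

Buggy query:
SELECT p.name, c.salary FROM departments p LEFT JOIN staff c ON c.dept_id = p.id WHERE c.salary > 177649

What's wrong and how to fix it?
Bug: A WHERE condition on the right-hand table after LEFT JOIN drops unmatched parents

Fix: Move the right-table condition into the ON clause so unmatched parents are kept

Corrected query:
SELECT p.name, c.salary FROM departments p LEFT JOIN staff c ON c.dept_id = p.id AND c.salary > 177649

Result:
name        | salary
------------+-------
Legal       | NULL  
Engineering | NULL  
Finance     | NULL  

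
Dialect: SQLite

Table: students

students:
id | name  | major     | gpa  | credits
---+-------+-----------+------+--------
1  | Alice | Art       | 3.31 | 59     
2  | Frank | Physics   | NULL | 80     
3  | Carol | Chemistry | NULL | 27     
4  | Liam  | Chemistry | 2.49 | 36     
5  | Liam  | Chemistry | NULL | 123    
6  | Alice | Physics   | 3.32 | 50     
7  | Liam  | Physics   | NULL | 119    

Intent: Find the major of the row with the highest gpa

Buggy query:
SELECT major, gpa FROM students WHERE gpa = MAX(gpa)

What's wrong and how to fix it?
Bug: WHERE is evaluated per row; an aggregate over the whole table isn't defined there

Fix: Wrap MAX in a scalar subquery so WHERE compares against a single value

Corrected query:
SELECT major, gpa FROM students WHERE gpa = (SELECT MAX(gpa) FROM students)

Result:
major   | gpa 
--------+-----
Physics | 3.32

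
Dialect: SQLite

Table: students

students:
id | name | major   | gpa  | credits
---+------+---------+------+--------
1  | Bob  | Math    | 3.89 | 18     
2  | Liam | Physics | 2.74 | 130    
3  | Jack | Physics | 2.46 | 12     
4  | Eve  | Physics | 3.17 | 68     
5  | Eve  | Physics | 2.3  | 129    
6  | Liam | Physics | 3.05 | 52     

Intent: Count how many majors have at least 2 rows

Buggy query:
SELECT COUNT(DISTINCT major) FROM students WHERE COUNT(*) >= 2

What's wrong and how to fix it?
Bug: COUNT(*) cannot appear in WHERE; the per-group count doesn't exist yet

Fix: Use a subquery that GROUPs and filters with HAVING, then count its rows

Corrected query:
SELECT COUNT(*) FROM (SELECT major FROM students GROUP BY major HAVING COUNT(*) >= 2)

Result:
COUNT(*)
--------
1       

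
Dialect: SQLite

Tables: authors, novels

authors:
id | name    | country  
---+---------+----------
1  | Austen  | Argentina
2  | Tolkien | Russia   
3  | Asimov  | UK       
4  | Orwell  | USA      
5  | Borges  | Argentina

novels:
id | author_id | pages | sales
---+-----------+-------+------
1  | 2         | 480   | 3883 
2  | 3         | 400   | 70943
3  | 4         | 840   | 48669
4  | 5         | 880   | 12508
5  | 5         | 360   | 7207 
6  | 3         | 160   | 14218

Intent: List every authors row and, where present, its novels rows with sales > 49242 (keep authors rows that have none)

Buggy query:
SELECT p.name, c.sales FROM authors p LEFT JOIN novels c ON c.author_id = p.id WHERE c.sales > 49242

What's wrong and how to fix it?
Bug: A WHERE condition on the right-hand table after LEFT JOIN drops unmatched parents

Fix: Move the right-table condition into the ON clause so unmatched parents are kept

Corrected query:
SELECT p.name, c.sales FROM authors p LEFT JOIN novels c ON c.author_id = p.id AND c.sales > 49242

Result:
name    | sales
--------+------
Austen  | NULL 
Tolkien | NULL 
Asimov  | 70943
Orwell  | NULL 
Borges  | NULL 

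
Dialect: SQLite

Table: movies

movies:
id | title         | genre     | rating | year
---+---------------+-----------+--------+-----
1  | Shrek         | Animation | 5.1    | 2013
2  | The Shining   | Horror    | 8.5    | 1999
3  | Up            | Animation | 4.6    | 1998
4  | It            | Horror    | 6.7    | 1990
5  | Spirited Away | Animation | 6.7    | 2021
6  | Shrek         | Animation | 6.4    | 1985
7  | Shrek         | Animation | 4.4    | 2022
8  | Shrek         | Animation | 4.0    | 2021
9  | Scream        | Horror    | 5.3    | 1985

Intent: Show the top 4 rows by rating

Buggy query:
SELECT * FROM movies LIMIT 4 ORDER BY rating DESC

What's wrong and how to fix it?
Bug: LIMIT must come after ORDER BY

Fix: Sort with ORDER BY, then apply LIMIT

Corrected query:
SELECT * FROM movies ORDER BY rating DESC LIMIT 4

Result:
id | title         | genre     | rating | year
---+---------------+-----------+--------+-----
2  | The Shining   | Horror    | 8.5    | 1999
4  | It            | Horror    | 6.7    | 1990
5  | Spirited Away | Animation | 6.7    | 2021
6  | Shrek         | Animation | 6.4    | 1985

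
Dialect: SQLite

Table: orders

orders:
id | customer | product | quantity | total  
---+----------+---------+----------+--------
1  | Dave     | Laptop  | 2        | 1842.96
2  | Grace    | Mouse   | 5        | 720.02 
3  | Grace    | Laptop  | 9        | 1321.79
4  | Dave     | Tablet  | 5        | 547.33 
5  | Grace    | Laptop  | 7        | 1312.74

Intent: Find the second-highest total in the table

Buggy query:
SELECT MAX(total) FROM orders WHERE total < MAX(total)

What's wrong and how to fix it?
Bug: The inner MAX is an aggregate inside WHERE, which is not allowed

Fix: Put the inner MAX in a scalar subquery

Corrected query:
SELECT MAX(total) FROM orders WHERE total < (SELECT MAX(total) FROM orders)

Result:
MAX(total)
----------
1321.79   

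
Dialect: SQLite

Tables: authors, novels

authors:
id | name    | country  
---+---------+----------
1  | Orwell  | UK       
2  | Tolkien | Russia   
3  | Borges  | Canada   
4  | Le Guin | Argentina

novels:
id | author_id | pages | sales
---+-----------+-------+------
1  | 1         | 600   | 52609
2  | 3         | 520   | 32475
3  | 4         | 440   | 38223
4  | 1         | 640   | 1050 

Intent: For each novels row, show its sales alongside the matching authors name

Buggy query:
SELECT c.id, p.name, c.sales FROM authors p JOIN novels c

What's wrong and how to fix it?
Bug: JOIN with no ON clause produces a cartesian product; every novels row pairs with every authors row

Fix: Add ON c.author_id = p.id to the JOIN

Corrected query:
SELECT c.id, p.name, c.sales FROM authors p JOIN novels c ON c.author_id = p.id

Result:
id | name    | sales
---+---------+------
1  | Orwell  | 52609
2  | Borges  | 32475
3  | Le Guin | 38223
4  | Orwell  | 1050 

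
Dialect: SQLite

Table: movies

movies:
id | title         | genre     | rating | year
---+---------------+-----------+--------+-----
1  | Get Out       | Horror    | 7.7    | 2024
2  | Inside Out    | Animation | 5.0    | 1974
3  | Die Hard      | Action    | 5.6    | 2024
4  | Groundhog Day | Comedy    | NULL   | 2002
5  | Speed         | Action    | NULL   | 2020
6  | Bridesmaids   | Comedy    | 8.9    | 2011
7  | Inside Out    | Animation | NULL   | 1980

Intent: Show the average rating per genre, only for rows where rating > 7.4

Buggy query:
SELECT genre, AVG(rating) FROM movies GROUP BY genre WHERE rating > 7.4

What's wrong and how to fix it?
Bug: Row-level WHERE must come before GROUP BY in the clause order

Fix: Move the WHERE clause before GROUP BY

Corrected query:
SELECT genre, AVG(rating) FROM movies WHERE rating > 7.4 GROUP BY genre

Result:
genre  | AVG(rating)
-------+------------
Comedy | 8.9        
Horror | 7.7        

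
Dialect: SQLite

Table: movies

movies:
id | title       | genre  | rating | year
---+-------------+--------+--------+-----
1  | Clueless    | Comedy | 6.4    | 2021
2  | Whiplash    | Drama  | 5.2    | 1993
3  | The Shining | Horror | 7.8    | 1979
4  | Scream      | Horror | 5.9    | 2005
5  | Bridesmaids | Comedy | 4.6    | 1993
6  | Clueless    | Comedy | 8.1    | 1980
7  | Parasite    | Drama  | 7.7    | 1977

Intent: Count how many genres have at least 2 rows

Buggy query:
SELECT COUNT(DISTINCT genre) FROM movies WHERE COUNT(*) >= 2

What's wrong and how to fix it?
Bug: WHERE filters individual rows, not groups, so a group-level COUNT is invalid there

Fix: Group first with HAVING COUNT(*) >= 2, then COUNT the resulting groups

Corrected query:
SELECT COUNT(*) FROM (SELECT genre FROM movies GROUP BY genre HAVING COUNT(*) >= 2)

Result:
COUNT(*)
--------
3       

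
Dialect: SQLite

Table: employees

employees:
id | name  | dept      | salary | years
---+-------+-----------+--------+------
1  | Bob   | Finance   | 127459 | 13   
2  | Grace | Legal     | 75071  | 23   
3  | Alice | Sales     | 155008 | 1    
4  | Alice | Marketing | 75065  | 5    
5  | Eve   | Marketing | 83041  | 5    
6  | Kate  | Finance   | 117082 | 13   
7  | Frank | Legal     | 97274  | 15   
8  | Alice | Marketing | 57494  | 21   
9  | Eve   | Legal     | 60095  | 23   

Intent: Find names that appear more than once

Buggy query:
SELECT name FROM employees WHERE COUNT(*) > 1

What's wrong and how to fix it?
Bug: COUNT(*) is an aggregate and cannot be used in WHERE

Fix: Group first, then use HAVING for the count condition

Corrected query:
SELECT name FROM employees GROUP BY name HAVING COUNT(*) > 1

Result:
name 
-----
Alice
Eve  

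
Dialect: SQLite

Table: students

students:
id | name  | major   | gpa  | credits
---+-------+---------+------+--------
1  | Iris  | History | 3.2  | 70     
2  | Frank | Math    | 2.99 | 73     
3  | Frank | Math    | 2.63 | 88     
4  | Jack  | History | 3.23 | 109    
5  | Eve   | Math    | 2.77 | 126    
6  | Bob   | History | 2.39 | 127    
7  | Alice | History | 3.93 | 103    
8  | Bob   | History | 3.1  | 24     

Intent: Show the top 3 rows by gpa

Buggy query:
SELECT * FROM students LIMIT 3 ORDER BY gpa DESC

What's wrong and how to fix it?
Bug: LIMIT must come after ORDER BY

Fix: Swap the clauses: ORDER BY first, then LIMIT

Corrected query:
SELECT * FROM students ORDER BY gpa DESC LIMIT 3

Result:
id | name  | major   | gpa  | credits
---+-------+---------+------+--------
7  | Alice | History | 3.93 | 103    
4  | Jack  | History | 3.23 | 109    
1  | Iris  | History | 3.2  | 70     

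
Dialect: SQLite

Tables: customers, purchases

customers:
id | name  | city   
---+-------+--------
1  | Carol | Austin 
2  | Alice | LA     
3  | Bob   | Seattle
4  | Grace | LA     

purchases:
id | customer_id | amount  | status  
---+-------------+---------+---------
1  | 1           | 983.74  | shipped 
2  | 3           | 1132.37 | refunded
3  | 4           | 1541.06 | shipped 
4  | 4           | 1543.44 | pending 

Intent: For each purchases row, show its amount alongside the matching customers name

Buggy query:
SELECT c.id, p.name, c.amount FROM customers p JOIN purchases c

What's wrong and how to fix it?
Bug: Missing join condition: each purchases row is matched to all customers rows instead of just its own

Fix: Add ON c.customer_id = p.id to the JOIN

Corrected query:
SELECT c.id, p.name, c.amount FROM customers p JOIN purchases c ON c.customer_id = p.id

Result:
id | name  | amount 
---+-------+--------
1  | Carol | 983.74 
2  | Bob   | 1132.37
3  | Grace | 1541.06
4  | Grace | 1543.44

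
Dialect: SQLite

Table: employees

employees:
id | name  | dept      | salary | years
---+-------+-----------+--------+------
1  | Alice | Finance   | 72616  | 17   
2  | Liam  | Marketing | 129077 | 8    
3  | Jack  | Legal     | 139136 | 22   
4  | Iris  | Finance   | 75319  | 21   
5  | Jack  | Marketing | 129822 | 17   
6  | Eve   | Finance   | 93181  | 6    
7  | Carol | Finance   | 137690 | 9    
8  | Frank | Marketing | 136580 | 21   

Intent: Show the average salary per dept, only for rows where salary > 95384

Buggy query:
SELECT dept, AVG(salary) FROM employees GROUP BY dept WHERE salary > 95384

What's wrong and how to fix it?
Bug: Row-level WHERE must come before GROUP BY in the clause order

Fix: Move the WHERE clause before GROUP BY

Corrected query:
SELECT dept, AVG(salary) FROM employees WHERE salary > 95384 GROUP BY dept

Result:
dept      | AVG(salary)  
----------+--------------
Finance   | 137690       
Legal     | 139136       
Marketing | 131826.333333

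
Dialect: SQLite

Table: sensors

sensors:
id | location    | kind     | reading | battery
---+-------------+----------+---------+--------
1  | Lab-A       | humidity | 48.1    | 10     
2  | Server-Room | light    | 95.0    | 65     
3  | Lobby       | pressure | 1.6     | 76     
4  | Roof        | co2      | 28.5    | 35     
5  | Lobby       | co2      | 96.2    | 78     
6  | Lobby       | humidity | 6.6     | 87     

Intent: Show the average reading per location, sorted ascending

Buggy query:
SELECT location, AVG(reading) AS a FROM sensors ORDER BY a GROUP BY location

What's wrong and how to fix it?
Bug: ORDER BY appears before GROUP BY; SQL clause order requires GROUP BY first

Fix: Reorder: SELECT … FROM … GROUP BY … ORDER BY …

Corrected query:
SELECT location, AVG(reading) AS a FROM sensors GROUP BY location ORDER BY a

Result:
location    | a   
------------+-----
Roof        | 28.5
Lobby       | 34.8
Lab-A       | 48.1
Server-Room | 95  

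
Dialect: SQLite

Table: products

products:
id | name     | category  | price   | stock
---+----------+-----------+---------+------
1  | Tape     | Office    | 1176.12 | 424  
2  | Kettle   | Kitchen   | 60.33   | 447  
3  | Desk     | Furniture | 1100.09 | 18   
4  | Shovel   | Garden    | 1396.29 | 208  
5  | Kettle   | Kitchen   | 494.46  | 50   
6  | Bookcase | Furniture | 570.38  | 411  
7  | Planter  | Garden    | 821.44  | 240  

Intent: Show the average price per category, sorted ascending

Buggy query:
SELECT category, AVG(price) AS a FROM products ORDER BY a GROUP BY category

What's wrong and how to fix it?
Bug: ORDER BY appears before GROUP BY; SQL clause order requires GROUP BY first

Fix: Move ORDER BY to the end, after GROUP BY

Corrected query:
SELECT category, AVG(price) AS a FROM products GROUP BY category ORDER BY a

Result:
category  | a       
----------+---------
Kitchen   | 277.395 
Furniture | 835.235 
Garden    | 1108.865
Office    | 1176.12 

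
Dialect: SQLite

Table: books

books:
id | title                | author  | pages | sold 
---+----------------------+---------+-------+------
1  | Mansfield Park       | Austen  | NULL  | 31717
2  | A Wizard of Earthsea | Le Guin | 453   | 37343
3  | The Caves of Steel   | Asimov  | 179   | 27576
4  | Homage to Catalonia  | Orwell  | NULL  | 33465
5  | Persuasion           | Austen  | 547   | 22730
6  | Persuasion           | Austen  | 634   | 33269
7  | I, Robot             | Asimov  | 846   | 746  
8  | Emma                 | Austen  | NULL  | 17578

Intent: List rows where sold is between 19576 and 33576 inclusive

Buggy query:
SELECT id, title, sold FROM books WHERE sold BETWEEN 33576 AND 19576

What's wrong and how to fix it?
Bug: The bounds are reversed; BETWEEN a AND b requires a <= b to match anything

Fix: Write BETWEEN 19576 AND 33576

Corrected query:
SELECT id, title, sold FROM books WHERE sold BETWEEN 19576 AND 33576

Result:
id | title               | sold 
---+---------------------+------
1  | Mansfield Park      | 31717
3  | The Caves of Steel  | 27576
4  | Homage to Catalonia | 33465
5  | Persuasion          | 22730
6  | Persuasion          | 33269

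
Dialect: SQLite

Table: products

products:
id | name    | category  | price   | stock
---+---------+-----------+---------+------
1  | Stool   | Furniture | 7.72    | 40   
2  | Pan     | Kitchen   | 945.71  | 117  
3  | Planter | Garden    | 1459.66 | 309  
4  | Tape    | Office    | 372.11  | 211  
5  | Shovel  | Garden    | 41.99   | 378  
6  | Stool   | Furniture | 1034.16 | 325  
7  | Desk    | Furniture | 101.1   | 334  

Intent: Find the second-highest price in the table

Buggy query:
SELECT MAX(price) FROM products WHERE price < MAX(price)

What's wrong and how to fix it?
Bug: The inner MAX is an aggregate inside WHERE, which is not allowed

Fix: Put the inner MAX in a scalar subquery

Corrected query:
SELECT MAX(price) FROM products WHERE price < (SELECT MAX(price) FROM products)

Result:
MAX(price)
----------
1034.16   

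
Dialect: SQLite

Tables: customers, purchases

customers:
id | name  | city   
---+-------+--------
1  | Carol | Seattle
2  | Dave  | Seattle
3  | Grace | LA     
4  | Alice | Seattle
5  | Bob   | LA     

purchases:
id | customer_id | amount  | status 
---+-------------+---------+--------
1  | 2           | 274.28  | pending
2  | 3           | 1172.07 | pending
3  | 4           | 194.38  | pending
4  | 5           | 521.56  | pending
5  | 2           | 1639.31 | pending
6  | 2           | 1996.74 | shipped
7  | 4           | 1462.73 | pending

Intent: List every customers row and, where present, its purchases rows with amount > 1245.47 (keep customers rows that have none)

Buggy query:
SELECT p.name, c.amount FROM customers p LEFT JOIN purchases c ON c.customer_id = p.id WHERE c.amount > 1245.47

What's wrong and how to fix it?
Bug: Filtering c.amount in WHERE discards the NULL rows produced by LEFT JOIN, turning it into an inner join

Fix: Put 'c.amount > 1245.47' in the JOIN's ON clause instead of WHERE

Corrected query:
SELECT p.name, c.amount FROM customers p LEFT JOIN purchases c ON c.customer_id = p.id AND c.amount > 1245.47

Result:
name  | amount 
------+--------
Carol | NULL   
Dave  | 1639.31
Dave  | 1996.74
Grace | NULL   
Alice | 1462.73
Bob   | NULL   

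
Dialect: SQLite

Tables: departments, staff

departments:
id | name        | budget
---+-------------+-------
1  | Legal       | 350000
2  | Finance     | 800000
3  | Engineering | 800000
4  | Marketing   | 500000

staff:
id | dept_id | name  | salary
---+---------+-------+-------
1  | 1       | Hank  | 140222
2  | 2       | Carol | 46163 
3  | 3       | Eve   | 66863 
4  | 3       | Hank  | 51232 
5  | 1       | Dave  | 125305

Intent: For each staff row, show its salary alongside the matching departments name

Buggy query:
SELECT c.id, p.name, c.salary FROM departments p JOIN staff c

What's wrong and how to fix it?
Bug: Missing join condition: each staff row is matched to all departments rows instead of just its own

Fix: Add ON c.dept_id = p.id to the JOIN

Corrected query:
SELECT c.id, p.name, c.salary FROM departments p JOIN staff c ON c.dept_id = p.id

Result:
id | name        | salary
---+-------------+-------
1  | Legal       | 140222
2  | Finance     | 46163 
3  | Engineering | 66863 
4  | Engineering | 51232 
5  | Legal       | 125305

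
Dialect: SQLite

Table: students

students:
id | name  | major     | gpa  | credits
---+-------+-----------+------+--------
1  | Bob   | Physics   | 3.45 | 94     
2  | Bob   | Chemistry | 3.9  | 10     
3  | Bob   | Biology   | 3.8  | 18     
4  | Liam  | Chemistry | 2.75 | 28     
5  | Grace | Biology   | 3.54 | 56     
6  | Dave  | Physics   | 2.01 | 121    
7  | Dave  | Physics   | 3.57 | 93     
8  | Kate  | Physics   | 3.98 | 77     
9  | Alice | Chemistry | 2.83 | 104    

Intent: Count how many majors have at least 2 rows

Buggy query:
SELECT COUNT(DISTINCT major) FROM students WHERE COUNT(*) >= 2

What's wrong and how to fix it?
Bug: WHERE filters individual rows, not groups, so a group-level COUNT is invalid there

Fix: Group first with HAVING COUNT(*) >= 2, then COUNT the resulting groups

Corrected query:
SELECT COUNT(*) FROM (SELECT major FROM students GROUP BY major HAVING COUNT(*) >= 2)

Result:
COUNT(*)
--------
3       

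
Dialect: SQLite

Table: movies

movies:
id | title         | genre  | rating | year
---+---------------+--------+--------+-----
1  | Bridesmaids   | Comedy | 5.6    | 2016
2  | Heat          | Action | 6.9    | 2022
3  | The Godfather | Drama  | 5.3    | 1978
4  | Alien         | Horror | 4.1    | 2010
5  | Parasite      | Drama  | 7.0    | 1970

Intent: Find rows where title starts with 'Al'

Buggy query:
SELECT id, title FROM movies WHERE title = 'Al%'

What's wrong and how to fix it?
Bug: '=' compares the literal string including the % character; pattern matching needs LIKE

Fix: Replace '=' with LIKE so 'Al%' is treated as a pattern

Corrected query:
SELECT id, title FROM movies WHERE title LIKE 'Al%'

Result:
id | title
---+------
4  | Alien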